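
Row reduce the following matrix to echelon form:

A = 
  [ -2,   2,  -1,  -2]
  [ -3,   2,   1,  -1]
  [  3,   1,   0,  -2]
Row operations:
R2 → R2 - (3/2)·R1
R3 → R3 + (3/2)·R1
R3 → R3 + (4)·R2

Resulting echelon form:
REF = 
  [  -2,    2,   -1,   -2]
  [   0,   -1,  5/2,    2]
  [   0,    0, 17/2,    3]

Rank = 3 (number of non-zero pivot rows).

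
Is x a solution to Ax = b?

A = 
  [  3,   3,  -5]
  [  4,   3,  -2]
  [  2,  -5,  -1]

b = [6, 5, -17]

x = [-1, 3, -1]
No

Ax = [11, 7, -16] ≠ b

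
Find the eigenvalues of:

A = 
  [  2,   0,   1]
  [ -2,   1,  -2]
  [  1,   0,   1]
Characteristic polynomial: det(λI - A) = λ³ - 4λ² + 4λ - 1
Testing integer divisors of the constant term: p(1) = 0, so (λ - 1) is a factor:
p(λ) = (λ - 1)(λ² - 3λ + 1)
λ² - 3λ + 1 = 0  ⇒  λ = (3 ± √((-3)² - 4·(1)))/2 = (3 ± √(5))/2
  = (3 + √5)/2,  (3 - √5)/2

λ = 1, (3 + √5)/2, (3 - √5)/2  (≈ 1, 2.618, 0.382)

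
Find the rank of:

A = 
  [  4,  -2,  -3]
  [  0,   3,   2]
rank(A) = 2

Row reduce:
(no row operations needed)
REF = 
  [  4,  -2,  -3]
  [  0,   3,   2]
Pivot columns: 1, 2 → 2 pivots.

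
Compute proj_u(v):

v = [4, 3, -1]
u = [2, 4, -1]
proj_u(v) = [2, 4, -1]

v·u = (4)(2) + (3)(4) + (-1)(-1) = 21
u·u = (2)² + (4)² + (-1)² = 21
proj_u(v) = (v·u / u·u) × u = (21/21) × u = (1) × u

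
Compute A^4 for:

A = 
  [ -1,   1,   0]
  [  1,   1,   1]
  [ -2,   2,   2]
A^4 = 
  [  4,   4,   8]
  [-12,  28,  28]
  [ -8,  40,  48]

A² = A·A:
A²[1,1] = (-1)(-1) + (1)(1) + (0)(-2) = 2
A²[1,2] = (-1)(1) + (1)(1) + (0)(2) = 0
A²[1,3] = (-1)(0) + (1)(1) + (0)(2) = 1
A²[2,1] = (1)(-1) + (1)(1) + (1)(-2) = -2
A²[2,2] = (1)(1) + (1)(1) + (1)(2) = 4
A²[2,3] = (1)(0) + (1)(1) + (1)(2) = 3
A²[3,1] = (-2)(-1) + (2)(1) + (2)(-2) = 0
A²[3,2] = (-2)(1) + (2)(1) + (2)(2) = 4
A²[3,3] = (-2)(0) + (2)(1) + (2)(2) = 6
A² = 
  [  2,   0,   1]
  [ -2,   4,   3]
  [  0,   4,   6]

A^3 = A^2·A:
A^3[1,1] = (2)(-1) + (0)(1) + (1)(-2) = -4
A^3[1,2] = (2)(1) + (0)(1) + (1)(2) = 4
A^3[1,3] = (2)(0) + (0)(1) + (1)(2) = 2
A^3[2,1] = (-2)(-1) + (4)(1) + (3)(-2) = 0
A^3[2,2] = (-2)(1) + (4)(1) + (3)(2) = 8
A^3[2,3] = (-2)(0) + (4)(1) + (3)(2) = 10
A^3[3,1] = (0)(-1) + (4)(1) + (6)(-2) = -8
A^3[3,2] = (0)(1) + (4)(1) + (6)(2) = 16
A^3[3,3] = (0)(0) + (4)(1) + (6)(2) = 16
A^3 = 
  [ -4,   4,   2]
  [  0,   8,  10]
  [ -8,  16,  16]

A^4 = A^3·A:
A^4[1,1] = (-4)(-1) + (4)(1) + (2)(-2) = 4
A^4[1,2] = (-4)(1) + (4)(1) + (2)(2) = 4
A^4[1,3] = (-4)(0) + (4)(1) + (2)(2) = 8
A^4[2,1] = (0)(-1) + (8)(1) + (10)(-2) = -12
A^4[2,2] = (0)(1) + (8)(1) + (10)(2) = 28
A^4[2,3] = (0)(0) + (8)(1) + (10)(2) = 28
A^4[3,1] = (-8)(-1) + (16)(1) + (16)(-2) = -8
A^4[3,2] = (-8)(1) + (16)(1) + (16)(2) = 40
A^4[3,3] = (-8)(0) + (16)(1) + (16)(2) = 48
A^4 = 
  [  4,   4,   8]
  [-12,  28,  28]
  [ -8,  40,  48]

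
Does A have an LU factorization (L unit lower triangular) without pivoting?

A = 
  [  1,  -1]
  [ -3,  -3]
Yes.
A[1,1] = 1 ≠ 0, so Gaussian elimination proceeds without a row swap: multiplier ℓ₂₁ = (-3)/(1) = -3, and U[2,2] = -3 - (-3)(-1) = -6.
L = 
  [  1,   0]
  [ -3,   1]
U = 
  [  1,  -1]
  [  0,  -6]
Check row 2 of LU: [(-3)(1), (-3)(-1) + (-6)] = [-3, -3] = row 2 of A ✓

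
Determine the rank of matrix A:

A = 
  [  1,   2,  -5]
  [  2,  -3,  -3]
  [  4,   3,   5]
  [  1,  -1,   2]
Row reduce:
R2 → R2 - (2)·R1
R3 → R3 - (4)·R1
R4 → R4 - (1)·R1
R3 → R3 - (5/7)·R2
R4 → R4 - (3/7)·R2
R4 → R4 - (1/5)·R3
REF = 
  [  1,   2,  -5]
  [  0,  -7,   7]
  [  0,   0,  20]
  [  0,   0,   0]
Pivot columns: 1, 2, 3 → 3 pivots.

rank(A) = 3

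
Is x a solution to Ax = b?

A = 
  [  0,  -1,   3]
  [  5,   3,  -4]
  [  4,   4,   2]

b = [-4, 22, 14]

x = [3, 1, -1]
Yes

Ax = [-4, 22, 14] = b ✓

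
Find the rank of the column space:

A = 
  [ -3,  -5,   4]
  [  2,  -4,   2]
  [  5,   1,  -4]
dim(Col(A)) = 3

Row reduce:
R2 → R2 + (2/3)·R1
R3 → R3 + (5/3)·R1
R3 → R3 - (1)·R2
REF = 
  [   -3,    -5,     4]
  [    0, -22/3,  14/3]
  [    0,     0,    -2]
Pivot columns: 1, 2, 3 → 3 pivots.
dim(Col(A)) = number of pivot columns = 3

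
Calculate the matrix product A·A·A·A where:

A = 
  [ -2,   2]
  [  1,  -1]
A^4 = 
  [ 54, -54]
  [-27,  27]

A² = A·A:
A²[1,1] = (-2)(-2) + (2)(1) = 6
A²[1,2] = (-2)(2) + (2)(-1) = -6
A²[2,1] = (1)(-2) + (-1)(1) = -3
A²[2,2] = (1)(2) + (-1)(-1) = 3
A² = 
  [  6,  -6]
  [ -3,   3]

A^3 = A^2·A:
A^3[1,1] = (6)(-2) + (-6)(1) = -18
A^3[1,2] = (6)(2) + (-6)(-1) = 18
A^3[2,1] = (-3)(-2) + (3)(1) = 9
A^3[2,2] = (-3)(2) + (3)(-1) = -9
A^3 = 
  [-18,  18]
  [  9,  -9]

A^4 = A^3·A:
A^4[1,1] = (-18)(-2) + (18)(1) = 54
A^4[1,2] = (-18)(2) + (18)(-1) = -54
A^4[2,1] = (9)(-2) + (-9)(1) = -27
A^4[2,2] = (9)(2) + (-9)(-1) = 27
A^4 = 
  [ 54, -54]
  [-27,  27]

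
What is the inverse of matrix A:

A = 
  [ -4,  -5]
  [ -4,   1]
det(A) = (-4)(1) - (-5)(-4) = -24
For a 2×2 matrix, A⁻¹ = (1/det(A)) · [[d, -b], [-c, a]]
    = (-1/24) · [[1, 5], [4, -4]]

A⁻¹ = 
  [-1/24, -5/24]
  [ -1/6,   1/6]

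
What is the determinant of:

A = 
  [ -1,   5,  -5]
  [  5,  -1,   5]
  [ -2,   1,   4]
Cofactor expansion along row 1:
det(A) = (-1)·((-1)(4) - (5)(1)) - (5)·((5)(4) - (5)(-2)) + (-5)·((5)(1) - (-1)(-2))
  = (-1)(-9) - (5)(30) + (-5)(3)
  = -156

det(A) = -156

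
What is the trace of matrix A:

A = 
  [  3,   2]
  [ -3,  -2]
1

tr(A) = 3 + -2 = 1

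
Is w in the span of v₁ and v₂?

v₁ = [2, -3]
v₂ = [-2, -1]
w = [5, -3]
Yes

Form the augmented matrix and row-reduce:
[v₁|v₂|w] = 
  [  2,  -2,   5]
  [ -3,  -1,  -3]
R2 → R2 + (3/2)·R1
REF = 
  [  2,  -2,   5]
  [  0,  -4, 9/2]

No row of the form [0 0 | nonzero], so the system is consistent. Back-substitution gives c₁ = 11/8, c₂ = -9/8: w = (11/8)·v₁ + (-9/8)·v₂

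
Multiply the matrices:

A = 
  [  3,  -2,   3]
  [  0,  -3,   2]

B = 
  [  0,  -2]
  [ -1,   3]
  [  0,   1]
AB = 
  [  2,  -9]
  [  3,  -7]

A is 2×3 and B is 3×2, so AB is 2×2. Each entry is (row of A)·(column of B):
AB[1,1] = (3)(0) + (-2)(-1) + (3)(0) = 2
AB[1,2] = (3)(-2) + (-2)(3) + (3)(1) = -9
AB[2,1] = (0)(0) + (-3)(-1) + (2)(0) = 3
AB[2,2] = (0)(-2) + (-3)(3) + (2)(1) = -7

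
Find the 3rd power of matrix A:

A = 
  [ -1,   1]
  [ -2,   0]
A² = A·A:
A²[1,1] = (-1)(-1) + (1)(-2) = -1
A²[1,2] = (-1)(1) + (1)(0) = -1
A²[2,1] = (-2)(-1) + (0)(-2) = 2
A²[2,2] = (-2)(1) + (0)(0) = -2
A² = 
  [ -1,  -1]
  [  2,  -2]

A^3 = A^2·A:
A^3[1,1] = (-1)(-1) + (-1)(-2) = 3
A^3[1,2] = (-1)(1) + (-1)(0) = -1
A^3[2,1] = (2)(-1) + (-2)(-2) = 2
A^3[2,2] = (2)(1) + (-2)(0) = 2
A^3 = 
  [  3,  -1]
  [  2,   2]

Therefore
A^3 = 
  [  3,  -1]
  [  2,   2]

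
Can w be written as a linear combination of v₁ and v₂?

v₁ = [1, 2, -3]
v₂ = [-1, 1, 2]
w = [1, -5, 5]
No

Form the augmented matrix and row-reduce:
[v₁|v₂|w] = 
  [  1,  -1,   1]
  [  2,   1,  -5]
  [ -3,   2,   5]
R2 → R2 - (2)·R1
R3 → R3 + (3)·R1
R3 → R3 + (1/3)·R2
REF = 
  [   1,   -1,    1]
  [   0,    3,   -7]
  [   0,    0, 17/3]

Row 3 reads [0 0 | 17/3], i.e. 0 = 17/3, so the system is inconsistent and w ∉ span{v₁, v₂}.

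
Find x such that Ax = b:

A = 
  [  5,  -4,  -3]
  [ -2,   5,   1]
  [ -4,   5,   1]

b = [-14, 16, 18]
Row reduce the augmented matrix [A|b]:
R2 → R2 + (2/5)·R1
R3 → R3 + (4/5)·R1
R3 → R3 - (9/17)·R2
REF = 
  [     5,     -4,     -3,    -14]
  [     0,   17/5,   -1/5,   52/5]
  [     0,      0, -22/17,  22/17]

Back-substitution:
x₃ = (22/17) / (-22/17) = -1
x₂ = (52/5 - (-1/5)(-1)) / (17/5) = 3
x₁ = (-14 - (-4)(3) - (-3)(-1)) / 5 = -1

x = [-1, 3, -1]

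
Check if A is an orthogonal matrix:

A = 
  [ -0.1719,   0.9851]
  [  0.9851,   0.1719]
Yes

AᵀA = 
  [  1,   0]
  [  0,   1]
≈ I (equal to I up to the 4-dp rounding of the entries)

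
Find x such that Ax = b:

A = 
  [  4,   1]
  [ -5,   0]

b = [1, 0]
x = [0, 1]

Row reduce the augmented matrix [A|b]:
R2 → R2 + (5/4)·R1
REF = 
  [  4,   1,   1]
  [  0, 5/4, 5/4]

Back-substitution:
x₂ = (5/4) / (5/4) = 1
x₁ = (1 - (1)(1)) / 4 = 0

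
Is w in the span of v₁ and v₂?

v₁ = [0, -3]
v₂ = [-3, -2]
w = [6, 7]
Yes

Form the augmented matrix and row-reduce:
[v₁|v₂|w] = 
  [  0,  -3,   6]
  [ -3,  -2,   7]
Swap R1 ↔ R2
REF = 
  [ -3,  -2,   7]
  [  0,  -3,   6]

No row of the form [0 0 | nonzero], so the system is consistent. Back-substitution gives c₁ = -1, c₂ = -2: w = (-1)·v₁ + (-2)·v₂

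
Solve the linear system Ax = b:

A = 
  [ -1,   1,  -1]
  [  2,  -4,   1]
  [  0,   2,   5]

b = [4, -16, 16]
Row reduce the augmented matrix [A|b]:
R2 → R2 + (2)·R1
R3 → R3 + (1)·R2
REF = 
  [ -1,   1,  -1,   4]
  [  0,  -2,  -1,  -8]
  [  0,   0,   4,   8]

Back-substitution:
x₃ = 8 / 4 = 2
x₂ = (-8 - (-1)(2)) / (-2) = 3
x₁ = (4 - (1)(3) - (-1)(2)) / (-1) = -3

x = [-3, 3, 2]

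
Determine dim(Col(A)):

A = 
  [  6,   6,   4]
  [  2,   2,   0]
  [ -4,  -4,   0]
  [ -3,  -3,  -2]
dim(Col(A)) = 2

Row reduce:
R2 → R2 - (1/3)·R1
R3 → R3 + (2/3)·R1
R4 → R4 + (1/2)·R1
R3 → R3 + (2)·R2
REF = 
  [   6,    6,    4]
  [   0,    0, -4/3]
  [   0,    0,    0]
  [   0,    0,    0]
Pivot columns: 1, 3 → 2 pivots.
dim(Col(A)) = number of pivot columns = 2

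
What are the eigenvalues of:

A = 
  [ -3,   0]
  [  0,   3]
λ = 3, -3

tr(A) = 0, det(A) = -9
Characteristic polynomial: λ² - tr(A)λ + det(A) = λ² - 9
λ² - 9 = (λ + 3)(λ - 3)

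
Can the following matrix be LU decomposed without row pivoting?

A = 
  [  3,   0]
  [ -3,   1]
Yes.
A[1,1] = 3 ≠ 0, so Gaussian elimination proceeds without a row swap: multiplier ℓ₂₁ = (-3)/(3) = -1, and U[2,2] = 1 - (-1)(0) = 1.
L = 
  [  1,   0]
  [ -1,   1]
U = 
  [  3,   0]
  [  0,   1]
Check row 2 of LU: [(-1)(3), (-1)(0) + 1] = [-3, 1] = row 2 of A ✓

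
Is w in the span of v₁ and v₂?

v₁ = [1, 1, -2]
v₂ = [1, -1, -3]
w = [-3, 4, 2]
No

Form the augmented matrix and row-reduce:
[v₁|v₂|w] = 
  [  1,   1,  -3]
  [  1,  -1,   4]
  [ -2,  -3,   2]
R2 → R2 - (1)·R1
R3 → R3 + (2)·R1
R3 → R3 - (1/2)·R2
REF = 
  [    1,     1,    -3]
  [    0,    -2,     7]
  [    0,     0, -15/2]

Row 3 reads [0 0 | -15/2], i.e. 0 = -15/2, so the system is inconsistent and w ∉ span{v₁, v₂}.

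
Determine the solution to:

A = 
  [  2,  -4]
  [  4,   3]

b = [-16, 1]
x = [-2, 3]

Row reduce the augmented matrix [A|b]:
R2 → R2 - (2)·R1
REF = 
  [  2,  -4, -16]
  [  0,  11,  33]

Back-substitution:
x₂ = 33 / 11 = 3
x₁ = (-16 - (-4)(3)) / 2 = -2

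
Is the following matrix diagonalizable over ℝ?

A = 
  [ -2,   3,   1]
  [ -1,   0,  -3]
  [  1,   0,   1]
No

Characteristic polynomial: det(λI - A) = λ³ + λ² + 6
By the rational root theorem any rational root is an integer dividing 6; none of those is a root, so p(λ) has no rational roots and hence (being an irreducible cubic) no repeated roots.
Discriminant of the cubic: Δ = -996
Δ < 0 ⇒ one real eigenvalue and a complex-conjugate pair: λ ≈ -2.219, 0.6094 + 1.527i, 0.6094 - 1.527i
Has complex eigenvalues (not diagonalizable over ℝ).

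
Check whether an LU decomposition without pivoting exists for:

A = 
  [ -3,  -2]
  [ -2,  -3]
Yes.
A[1,1] = -3 ≠ 0, so Gaussian elimination proceeds without a row swap: multiplier ℓ₂₁ = (-2)/(-3) = 2/3, and U[2,2] = -3 - (2/3)(-2) = -5/3.
L = 
  [  1,   0]
  [2/3,   1]
U = 
  [  -3,   -2]
  [   0, -5/3]
Check row 2 of LU: [(2/3)(-3), (2/3)(-2) + (-5/3)] = [-2, -3] = row 2 of A ✓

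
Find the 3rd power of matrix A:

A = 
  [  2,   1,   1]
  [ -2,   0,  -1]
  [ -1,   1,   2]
A² = A·A:
A²[1,1] = (2)(2) + (1)(-2) + (1)(-1) = 1
A²[1,2] = (2)(1) + (1)(0) + (1)(1) = 3
A²[1,3] = (2)(1) + (1)(-1) + (1)(2) = 3
A²[2,1] = (-2)(2) + (0)(-2) + (-1)(-1) = -3
A²[2,2] = (-2)(1) + (0)(0) + (-1)(1) = -3
A²[2,3] = (-2)(1) + (0)(-1) + (-1)(2) = -4
A²[3,1] = (-1)(2) + (1)(-2) + (2)(-1) = -6
A²[3,2] = (-1)(1) + (1)(0) + (2)(1) = 1
A²[3,3] = (-1)(1) + (1)(-1) + (2)(2) = 2
A² = 
  [  1,   3,   3]
  [ -3,  -3,  -4]
  [ -6,   1,   2]

A^3 = A^2·A:
A^3[1,1] = (1)(2) + (3)(-2) + (3)(-1) = -7
A^3[1,2] = (1)(1) + (3)(0) + (3)(1) = 4
A^3[1,3] = (1)(1) + (3)(-1) + (3)(2) = 4
A^3[2,1] = (-3)(2) + (-3)(-2) + (-4)(-1) = 4
A^3[2,2] = (-3)(1) + (-3)(0) + (-4)(1) = -7
A^3[2,3] = (-3)(1) + (-3)(-1) + (-4)(2) = -8
A^3[3,1] = (-6)(2) + (1)(-2) + (2)(-1) = -16
A^3[3,2] = (-6)(1) + (1)(0) + (2)(1) = -4
A^3[3,3] = (-6)(1) + (1)(-1) + (2)(2) = -3
A^3 = 
  [ -7,   4,   4]
  [  4,  -7,  -8]
  [-16,  -4,  -3]

Therefore
A^3 = 
  [ -7,   4,   4]
  [  4,  -7,  -8]
  [-16,  -4,  -3]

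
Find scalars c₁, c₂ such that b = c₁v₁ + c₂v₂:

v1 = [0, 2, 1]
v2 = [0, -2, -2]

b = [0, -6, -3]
c1 = -3, c2 = 0

b = -3·v1 + 0·v2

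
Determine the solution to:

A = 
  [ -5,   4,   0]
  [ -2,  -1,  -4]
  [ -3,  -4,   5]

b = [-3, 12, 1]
x = [-1, -2, -2]

Row reduce the augmented matrix [A|b]:
R2 → R2 - (2/5)·R1
R3 → R3 - (3/5)·R1
R3 → R3 - (32/13)·R2
REF = 
  [     -5,       4,       0,      -3]
  [      0,   -13/5,      -4,    66/5]
  [      0,       0,  193/13, -386/13]

Back-substitution:
x₃ = (-386/13) / (193/13) = -2
x₂ = (66/5 - (-4)(-2)) / (-13/5) = -2
x₁ = (-3 - (4)(-2) - (0)(-2)) / (-5) = -1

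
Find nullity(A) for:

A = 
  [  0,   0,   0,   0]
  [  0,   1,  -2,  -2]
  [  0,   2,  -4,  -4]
nullity(A) = 3

Row reduce:
Swap R1 ↔ R2
R3 → R3 - (2)·R1
REF = 
  [  0,   1,  -2,  -2]
  [  0,   0,   0,   0]
  [  0,   0,   0,   0]
Pivot columns: 2 → 1 pivot.
rank(A) = 1, so nullity(A) = 4 - 1 = 3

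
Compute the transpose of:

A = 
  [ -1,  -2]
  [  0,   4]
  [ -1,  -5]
Aᵀ = 
  [ -1,   0,  -1]
  [ -2,   4,  -5]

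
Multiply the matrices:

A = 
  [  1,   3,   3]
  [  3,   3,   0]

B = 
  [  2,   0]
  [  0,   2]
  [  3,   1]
AB = 
  [ 11,   9]
  [  6,   6]

A is 2×3 and B is 3×2, so AB is 2×2. Each entry is (row of A)·(column of B):
AB[1,1] = (1)(2) + (3)(0) + (3)(3) = 11
AB[1,2] = (1)(0) + (3)(2) + (3)(1) = 9
AB[2,1] = (3)(2) + (3)(0) + (0)(3) = 6
AB[2,2] = (3)(0) + (3)(2) + (0)(1) = 6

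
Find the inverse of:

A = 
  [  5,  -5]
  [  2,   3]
det(A) = (5)(3) - (-5)(2) = 25
For a 2×2 matrix, A⁻¹ = (1/det(A)) · [[d, -b], [-c, a]]
    = (1/25) · [[3, 5], [-2, 5]]

A⁻¹ = 
  [ 3/25,   1/5]
  [-2/25,   1/5]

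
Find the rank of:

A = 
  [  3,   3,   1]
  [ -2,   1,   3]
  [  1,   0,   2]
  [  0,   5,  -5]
Row reduce:
R2 → R2 + (2/3)·R1
R3 → R3 - (1/3)·R1
R3 → R3 + (1/3)·R2
R4 → R4 - (5/3)·R2
R4 → R4 + (50/13)·R3
REF = 
  [   3,    3,    1]
  [   0,    3, 11/3]
  [   0,    0, 26/9]
  [   0,    0,    0]
Pivot columns: 1, 2, 3 → 3 pivots.

rank(A) = 3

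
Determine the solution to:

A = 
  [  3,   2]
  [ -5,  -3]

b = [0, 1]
Row reduce the augmented matrix [A|b]:
R2 → R2 + (5/3)·R1
REF = 
  [  3,   2,   0]
  [  0, 1/3,   1]

Back-substitution:
x₂ = 1 / (1/3) = 3
x₁ = (0 - (2)(3)) / 3 = -2

x = [-2, 3]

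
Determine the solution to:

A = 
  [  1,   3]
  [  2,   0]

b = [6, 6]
x = [3, 1]

Row reduce the augmented matrix [A|b]:
R2 → R2 - (2)·R1
REF = 
  [  1,   3,   6]
  [  0,  -6,  -6]

Back-substitution:
x₂ = (-6) / (-6) = 1
x₁ = (6 - (3)(1)) / 1 = 3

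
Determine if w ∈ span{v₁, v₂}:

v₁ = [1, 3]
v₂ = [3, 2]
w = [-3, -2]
Yes

Form the augmented matrix and row-reduce:
[v₁|v₂|w] = 
  [  1,   3,  -3]
  [  3,   2,  -2]
R2 → R2 - (3)·R1
REF = 
  [  1,   3,  -3]
  [  0,  -7,   7]

No row of the form [0 0 | nonzero], so the system is consistent. Back-substitution gives c₁ = 0, c₂ = -1: w = (0)·v₁ + (-1)·v₂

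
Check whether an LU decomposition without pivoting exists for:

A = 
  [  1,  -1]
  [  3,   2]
Yes.
A[1,1] = 1 ≠ 0, so Gaussian elimination proceeds without a row swap: multiplier ℓ₂₁ = (3)/(1) = 3, and U[2,2] = 2 - (3)(-1) = 5.
L = 
  [  1,   0]
  [  3,   1]
U = 
  [  1,  -1]
  [  0,   5]
Check row 2 of LU: [(3)(1), (3)(-1) + 5] = [3, 2] = row 2 of A ✓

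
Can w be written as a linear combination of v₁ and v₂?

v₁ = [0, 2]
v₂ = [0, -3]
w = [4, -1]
No

Form the augmented matrix and row-reduce:
[v₁|v₂|w] = 
  [  0,   0,   4]
  [  2,  -3,  -1]
Swap R1 ↔ R2
REF = 
  [  2,  -3,  -1]
  [  0,   0,   4]

Row 2 reads [0 0 | 4], i.e. 0 = 4, so the system is inconsistent and w ∉ span{v₁, v₂}.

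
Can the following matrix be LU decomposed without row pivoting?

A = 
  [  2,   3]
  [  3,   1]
Yes.
A[1,1] = 2 ≠ 0, so Gaussian elimination proceeds without a row swap: multiplier ℓ₂₁ = (3)/(2) = 3/2, and U[2,2] = 1 - (3/2)(3) = -7/2.
L = 
  [  1,   0]
  [3/2,   1]
U = 
  [   2,    3]
  [   0, -7/2]
Check row 2 of LU: [(3/2)(2), (3/2)(3) + (-7/2)] = [3, 1] = row 2 of A ✓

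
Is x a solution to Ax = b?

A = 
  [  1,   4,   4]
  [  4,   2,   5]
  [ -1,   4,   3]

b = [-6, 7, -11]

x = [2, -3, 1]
Yes

Ax = [-6, 7, -11] = b ✓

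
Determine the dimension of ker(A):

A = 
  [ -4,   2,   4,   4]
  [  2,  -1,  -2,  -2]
nullity(A) = 3

Row reduce:
R2 → R2 + (1/2)·R1
REF = 
  [ -4,   2,   4,   4]
  [  0,   0,   0,   0]
Pivot columns: 1 → 1 pivot.
rank(A) = 1, so nullity(A) = 4 - 1 = 3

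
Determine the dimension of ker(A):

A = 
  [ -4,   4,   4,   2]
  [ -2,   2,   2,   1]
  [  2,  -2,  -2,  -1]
nullity(A) = 3

Row reduce:
R2 → R2 - (1/2)·R1
R3 → R3 + (1/2)·R1
REF = 
  [ -4,   4,   4,   2]
  [  0,   0,   0,   0]
  [  0,   0,   0,   0]
Pivot columns: 1 → 1 pivot.
rank(A) = 1, so nullity(A) = 4 - 1 = 3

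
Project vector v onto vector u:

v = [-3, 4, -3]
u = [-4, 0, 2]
v·u = (-3)(-4) + (4)(0) + (-3)(2) = 6
u·u = (-4)² + (0)² + (2)² = 20
proj_u(v) = (v·u / u·u) × u = (6/20) × u = (3/10) × u

proj_u(v) = [-6/5, 0, 3/5]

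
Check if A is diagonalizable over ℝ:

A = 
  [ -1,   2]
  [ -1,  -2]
No

tr(A) = -3, det(A) = 4
Characteristic polynomial: λ² - tr(A)λ + det(A) = λ² + 3λ + 4
λ² + 3λ + 4 = 0  ⇒  λ = (-3 ± √((3)² - 4·(4)))/2 = (-3 ± √(-7))/2
  = (-3 + i√7)/2,  (-3 - i√7)/2
Eigenvalues: (-3 + i√7)/2, (-3 - i√7)/2  (≈ -1.5 + 1.323i, -1.5 - 1.323i)
Has complex eigenvalues (not diagonalizable over ℝ).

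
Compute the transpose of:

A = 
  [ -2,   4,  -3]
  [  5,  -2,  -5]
Aᵀ = 
  [ -2,   5]
  [  4,  -2]
  [ -3,  -5]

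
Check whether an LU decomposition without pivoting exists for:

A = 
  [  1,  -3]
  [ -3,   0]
Yes.
A[1,1] = 1 ≠ 0, so Gaussian elimination proceeds without a row swap: multiplier ℓ₂₁ = (-3)/(1) = -3, and U[2,2] = 0 - (-3)(-3) = -9.
L = 
  [  1,   0]
  [ -3,   1]
U = 
  [  1,  -3]
  [  0,  -9]
Check row 2 of LU: [(-3)(1), (-3)(-3) + (-9)] = [-3, 0] = row 2 of A ✓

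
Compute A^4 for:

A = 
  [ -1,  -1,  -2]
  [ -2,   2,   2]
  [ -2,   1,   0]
A² = A·A:
A²[1,1] = (-1)(-1) + (-1)(-2) + (-2)(-2) = 7
A²[1,2] = (-1)(-1) + (-1)(2) + (-2)(1) = -3
A²[1,3] = (-1)(-2) + (-1)(2) + (-2)(0) = 0
A²[2,1] = (-2)(-1) + (2)(-2) + (2)(-2) = -6
A²[2,2] = (-2)(-1) + (2)(2) + (2)(1) = 8
A²[2,3] = (-2)(-2) + (2)(2) + (2)(0) = 8
A²[3,1] = (-2)(-1) + (1)(-2) + (0)(-2) = 0
A²[3,2] = (-2)(-1) + (1)(2) + (0)(1) = 4
A²[3,3] = (-2)(-2) + (1)(2) + (0)(0) = 6
A² = 
  [  7,  -3,   0]
  [ -6,   8,   8]
  [  0,   4,   6]

A^3 = A^2·A:
A^3[1,1] = (7)(-1) + (-3)(-2) + (0)(-2) = -1
A^3[1,2] = (7)(-1) + (-3)(2) + (0)(1) = -13
A^3[1,3] = (7)(-2) + (-3)(2) + (0)(0) = -20
A^3[2,1] = (-6)(-1) + (8)(-2) + (8)(-2) = -26
A^3[2,2] = (-6)(-1) + (8)(2) + (8)(1) = 30
A^3[2,3] = (-6)(-2) + (8)(2) + (8)(0) = 28
A^3[3,1] = (0)(-1) + (4)(-2) + (6)(-2) = -20
A^3[3,2] = (0)(-1) + (4)(2) + (6)(1) = 14
A^3[3,3] = (0)(-2) + (4)(2) + (6)(0) = 8
A^3 = 
  [ -1, -13, -20]
  [-26,  30,  28]
  [-20,  14,   8]

A^4 = A^3·A:
A^4[1,1] = (-1)(-1) + (-13)(-2) + (-20)(-2) = 67
A^4[1,2] = (-1)(-1) + (-13)(2) + (-20)(1) = -45
A^4[1,3] = (-1)(-2) + (-13)(2) + (-20)(0) = -24
A^4[2,1] = (-26)(-1) + (30)(-2) + (28)(-2) = -90
A^4[2,2] = (-26)(-1) + (30)(2) + (28)(1) = 114
A^4[2,3] = (-26)(-2) + (30)(2) + (28)(0) = 112
A^4[3,1] = (-20)(-1) + (14)(-2) + (8)(-2) = -24
A^4[3,2] = (-20)(-1) + (14)(2) + (8)(1) = 56
A^4[3,3] = (-20)(-2) + (14)(2) + (8)(0) = 68
A^4 = 
  [ 67, -45, -24]
  [-90, 114, 112]
  [-24,  56,  68]

Therefore
A^4 = 
  [ 67, -45, -24]
  [-90, 114, 112]
  [-24,  56,  68]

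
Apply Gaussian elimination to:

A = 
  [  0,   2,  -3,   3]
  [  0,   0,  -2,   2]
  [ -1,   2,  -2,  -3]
Row operations:
Swap R1 ↔ R3
Swap R2 ↔ R3

Resulting echelon form:
REF = 
  [ -1,   2,  -2,  -3]
  [  0,   2,  -3,   3]
  [  0,   0,  -2,   2]

Rank = 3 (number of non-zero pivot rows).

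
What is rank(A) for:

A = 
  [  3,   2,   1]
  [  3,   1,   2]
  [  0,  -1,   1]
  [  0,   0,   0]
Row reduce:
R2 → R2 - (1)·R1
R3 → R3 - (1)·R2
REF = 
  [  3,   2,   1]
  [  0,  -1,   1]
  [  0,   0,   0]
  [  0,   0,   0]
Pivot columns: 1, 2 → 2 pivots.

rank(A) = 2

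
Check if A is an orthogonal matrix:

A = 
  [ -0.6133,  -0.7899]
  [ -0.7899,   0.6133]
Yes

AᵀA = 
  [  1.0001,   0]
  [  0,   1.0001]
≈ I (equal to I up to the 4-dp rounding of the entries)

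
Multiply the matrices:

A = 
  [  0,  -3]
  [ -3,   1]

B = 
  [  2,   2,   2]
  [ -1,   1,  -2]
AB = 
  [  3,  -3,   6]
  [ -7,  -5,  -8]

A is 2×2 and B is 2×3, so AB is 2×3. Each entry is (row of A)·(column of B):
AB[1,1] = (0)(2) + (-3)(-1) = 3
AB[1,2] = (0)(2) + (-3)(1) = -3
AB[1,3] = (0)(2) + (-3)(-2) = 6
AB[2,1] = (-3)(2) + (1)(-1) = -7
AB[2,2] = (-3)(2) + (1)(1) = -5
AB[2,3] = (-3)(2) + (1)(-2) = -8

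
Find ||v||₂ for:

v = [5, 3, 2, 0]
6.164

||v||₂ = √((5)² + (3)² + (2)² + (0)²) = √38 = 6.164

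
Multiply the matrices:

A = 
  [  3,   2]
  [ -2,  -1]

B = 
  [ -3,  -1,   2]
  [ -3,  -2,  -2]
A is 2×2 and B is 2×3, so AB is 2×3. Each entry is (row of A)·(column of B):
AB[1,1] = (3)(-3) + (2)(-3) = -15
AB[1,2] = (3)(-1) + (2)(-2) = -7
AB[1,3] = (3)(2) + (2)(-2) = 2
AB[2,1] = (-2)(-3) + (-1)(-3) = 9
AB[2,2] = (-2)(-1) + (-1)(-2) = 4
AB[2,3] = (-2)(2) + (-1)(-2) = -2

AB = 
  [-15,  -7,   2]
  [  9,   4,  -2]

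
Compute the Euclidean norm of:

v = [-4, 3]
5

||v||₂ = √((-4)² + (3)²) = √25 = 5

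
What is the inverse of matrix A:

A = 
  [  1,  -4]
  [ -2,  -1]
det(A) = (1)(-1) - (-4)(-2) = -9
For a 2×2 matrix, A⁻¹ = (1/det(A)) · [[d, -b], [-c, a]]
    = (-1/9) · [[-1, 4], [2, 1]]

A⁻¹ = 
  [ 1/9, -4/9]
  [-2/9, -1/9]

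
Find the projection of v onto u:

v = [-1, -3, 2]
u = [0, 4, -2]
v·u = (-1)(0) + (-3)(4) + (2)(-2) = -16
u·u = (0)² + (4)² + (-2)² = 20
proj_u(v) = (v·u / u·u) × u = (-16/20) × u = (-4/5) × u

proj_u(v) = [0, -16/5, 8/5]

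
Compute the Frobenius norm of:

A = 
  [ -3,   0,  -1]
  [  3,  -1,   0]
||A||_F = 4.472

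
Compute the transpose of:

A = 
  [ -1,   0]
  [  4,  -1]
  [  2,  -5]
Aᵀ = 
  [ -1,   4,   2]
  [  0,  -1,  -5]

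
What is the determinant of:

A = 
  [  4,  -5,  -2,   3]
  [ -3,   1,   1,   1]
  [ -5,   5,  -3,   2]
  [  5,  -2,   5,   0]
390

Cofactor expansion along row 1: det(A) = a₁₁M₁₁ - a₁₂M₁₂ + a₁₃M₁₃ - a₁₄M₁₄

M₁₁ = det[[1, 1, 1]; [5, -3, 2]; [-2, 5, 0]]
  = (1)·((-3)(0) - (2)(5)) - (1)·((5)(0) - (2)(-2)) + (1)·((5)(5) - (-3)(-2))
  = (1)(-10) - (1)(4) + (1)(19)
  = 5
M₁₂ = det[[-3, 1, 1]; [-5, -3, 2]; [5, 5, 0]]
  = (-3)·((-3)(0) - (2)(5)) - (1)·((-5)(0) - (2)(5)) + (1)·((-5)(5) - (-3)(5))
  = (-3)(-10) - (1)(-10) + (1)(-10)
  = 30
M₁₃ = det[[-3, 1, 1]; [-5, 5, 2]; [5, -2, 0]]
  = (-3)·((5)(0) - (2)(-2)) - (1)·((-5)(0) - (2)(5)) + (1)·((-5)(-2) - (5)(5))
  = (-3)(4) - (1)(-10) + (1)(-15)
  = -17
M₁₄ = det[[-3, 1, 1]; [-5, 5, -3]; [5, -2, 5]]
  = (-3)·((5)(5) - (-3)(-2)) - (1)·((-5)(5) - (-3)(5)) + (1)·((-5)(-2) - (5)(5))
  = (-3)(19) - (1)(-10) + (1)(-15)
  = -62

det(A) = (4)(5) - (-5)(30) + (-2)(-17) - (3)(-62) = 390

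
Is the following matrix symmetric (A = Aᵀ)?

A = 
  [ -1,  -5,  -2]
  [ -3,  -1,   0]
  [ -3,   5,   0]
No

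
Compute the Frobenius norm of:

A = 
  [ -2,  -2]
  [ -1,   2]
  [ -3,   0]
||A||_F = 4.69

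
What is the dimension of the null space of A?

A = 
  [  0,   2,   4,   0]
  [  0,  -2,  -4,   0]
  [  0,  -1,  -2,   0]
nullity(A) = 3

Row reduce:
R2 → R2 + (1)·R1
R3 → R3 + (1/2)·R1
REF = 
  [  0,   2,   4,   0]
  [  0,   0,   0,   0]
  [  0,   0,   0,   0]
Pivot columns: 2 → 1 pivot.
rank(A) = 1, so nullity(A) = 4 - 1 = 3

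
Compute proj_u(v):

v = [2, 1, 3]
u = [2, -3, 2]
proj_u(v) = [14/17, -21/17, 14/17]

v·u = (2)(2) + (1)(-3) + (3)(2) = 7
u·u = (2)² + (-3)² + (2)² = 17
proj_u(v) = (v·u / u·u) × u = (7/17) × u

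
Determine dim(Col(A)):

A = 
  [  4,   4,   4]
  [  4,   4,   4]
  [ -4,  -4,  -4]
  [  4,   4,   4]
Row reduce:
R2 → R2 - (1)·R1
R3 → R3 + (1)·R1
R4 → R4 - (1)·R1
REF = 
  [  4,   4,   4]
  [  0,   0,   0]
  [  0,   0,   0]
  [  0,   0,   0]
Pivot columns: 1 → 1 pivot.
dim(Col(A)) = number of pivot columns = 1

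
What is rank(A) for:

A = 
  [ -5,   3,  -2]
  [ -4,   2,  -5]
rank(A) = 2

Row reduce:
R2 → R2 - (4/5)·R1
REF = 
  [   -5,     3,    -2]
  [    0,  -2/5, -17/5]
Pivot columns: 1, 2 → 2 pivots.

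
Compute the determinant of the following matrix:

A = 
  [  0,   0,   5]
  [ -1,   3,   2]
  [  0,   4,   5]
Cofactor expansion along row 1:
det(A) = (0)·((3)(5) - (2)(4)) - (0)·((-1)(5) - (2)(0)) + (5)·((-1)(4) - (3)(0))
  = (0)(7) - (0)(-5) + (5)(-4)
  = -20

det(A) = -20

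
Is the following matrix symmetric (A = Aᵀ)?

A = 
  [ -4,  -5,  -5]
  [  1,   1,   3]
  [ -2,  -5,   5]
No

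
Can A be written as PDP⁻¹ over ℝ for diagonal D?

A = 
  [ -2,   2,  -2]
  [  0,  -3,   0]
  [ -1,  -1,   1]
Yes

Characteristic polynomial: det(λI - A) = λ³ + 4λ² - λ - 12
Testing integer divisors of the constant term: p(-3) = 0, so (λ + 3) is a factor:
p(λ) = (λ + 3)(λ² + λ - 4)
λ² + λ - 4 = 0  ⇒  λ = (-1 ± √((1)² - 4·(-4)))/2 = (-1 ± √(17))/2
  = (-1 + √17)/2,  (-1 - √17)/2
Eigenvalues: -3, (-1 + √17)/2, (-1 - √17)/2  (≈ -3, 1.562, -2.562)
The two irrational eigenvalues are distinct (simple), so each has alg. mult. = geom. mult. = 1.
λ=-3: alg. mult. = 1, geom. mult. = 3 - rank(A - (-3)I) = 3 - 2 = 1
Sum of geometric multiplicities equals n, so A has n independent eigenvectors.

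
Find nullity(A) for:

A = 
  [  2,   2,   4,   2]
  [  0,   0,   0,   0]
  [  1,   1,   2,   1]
nullity(A) = 3

Row reduce:
R3 → R3 - (1/2)·R1
REF = 
  [  2,   2,   4,   2]
  [  0,   0,   0,   0]
  [  0,   0,   0,   0]
Pivot columns: 1 → 1 pivot.
rank(A) = 1, so nullity(A) = 4 - 1 = 3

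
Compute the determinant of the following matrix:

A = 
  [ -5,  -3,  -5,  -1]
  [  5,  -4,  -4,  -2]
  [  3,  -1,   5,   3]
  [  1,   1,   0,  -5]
-862

Cofactor expansion along row 1: det(A) = a₁₁M₁₁ - a₁₂M₁₂ + a₁₃M₁₃ - a₁₄M₁₄

M₁₁ = det[[-4, -4, -2]; [-1, 5, 3]; [1, 0, -5]]
  = (-4)·((5)(-5) - (3)(0)) - (-4)·((-1)(-5) - (3)(1)) + (-2)·((-1)(0) - (5)(1))
  = (-4)(-25) - (-4)(2) + (-2)(-5)
  = 118
M₁₂ = det[[5, -4, -2]; [3, 5, 3]; [1, 0, -5]]
  = (5)·((5)(-5) - (3)(0)) - (-4)·((3)(-5) - (3)(1)) + (-2)·((3)(0) - (5)(1))
  = (5)(-25) - (-4)(-18) + (-2)(-5)
  = -187
M₁₃ = det[[5, -4, -2]; [3, -1, 3]; [1, 1, -5]]
  = (5)·((-1)(-5) - (3)(1)) - (-4)·((3)(-5) - (3)(1)) + (-2)·((3)(1) - (-1)(1))
  = (5)(2) - (-4)(-18) + (-2)(4)
  = -70
M₁₄ = det[[5, -4, -4]; [3, -1, 5]; [1, 1, 0]]
  = (5)·((-1)(0) - (5)(1)) - (-4)·((3)(0) - (5)(1)) + (-4)·((3)(1) - (-1)(1))
  = (5)(-5) - (-4)(-5) + (-4)(4)
  = -61

det(A) = (-5)(118) - (-3)(-187) + (-5)(-70) - (-1)(-61) = -862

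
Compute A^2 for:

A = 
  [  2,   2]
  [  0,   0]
A² = A·A:
A²[1,1] = (2)(2) + (2)(0) = 4
A²[1,2] = (2)(2) + (2)(0) = 4
A²[2,1] = (0)(2) + (0)(0) = 0
A²[2,2] = (0)(2) + (0)(0) = 0
A² = 
  [  4,   4]
  [  0,   0]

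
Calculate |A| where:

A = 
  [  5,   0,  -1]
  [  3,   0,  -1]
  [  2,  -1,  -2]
Cofactor expansion along row 1:
det(A) = (5)·((0)(-2) - (-1)(-1)) - (0)·((3)(-2) - (-1)(2)) + (-1)·((3)(-1) - (0)(2))
  = (5)(-1) - (0)(-4) + (-1)(-3)
  = -2

det(A) = -2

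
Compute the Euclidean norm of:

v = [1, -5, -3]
5.916

||v||₂ = √((1)² + (-5)² + (-3)²) = √35 = 5.916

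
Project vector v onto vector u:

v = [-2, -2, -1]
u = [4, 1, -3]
proj_u(v) = [-14/13, -7/26, 21/26]

v·u = (-2)(4) + (-2)(1) + (-1)(-3) = -7
u·u = (4)² + (1)² + (-3)² = 26
proj_u(v) = (v·u / u·u) × u = (-7/26) × u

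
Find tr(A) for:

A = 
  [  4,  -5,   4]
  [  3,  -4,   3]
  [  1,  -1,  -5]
-5

tr(A) = 4 + -4 + -5 = -5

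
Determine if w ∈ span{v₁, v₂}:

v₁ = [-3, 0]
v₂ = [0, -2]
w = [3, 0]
Yes

Form the augmented matrix and row-reduce:
[v₁|v₂|w] = 
  [ -3,   0,   3]
  [  0,  -2,   0]
(already in echelon form — no row operations needed)

No row of the form [0 0 | nonzero], so the system is consistent. Back-substitution gives c₁ = -1, c₂ = 0: w = (-1)·v₁ + (0)·v₂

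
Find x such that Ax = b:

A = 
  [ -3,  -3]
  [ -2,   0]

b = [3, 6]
Row reduce the augmented matrix [A|b]:
R2 → R2 - (2/3)·R1
REF = 
  [ -3,  -3,   3]
  [  0,   2,   4]

Back-substitution:
x₂ = 4 / 2 = 2
x₁ = (3 - (-3)(2)) / (-3) = -3

x = [-3, 2]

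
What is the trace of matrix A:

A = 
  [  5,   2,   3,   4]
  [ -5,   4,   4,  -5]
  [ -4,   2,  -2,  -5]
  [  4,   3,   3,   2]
9

tr(A) = 5 + 4 + -2 + 2 = 9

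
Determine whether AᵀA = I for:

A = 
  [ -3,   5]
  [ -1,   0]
No

AᵀA = 
  [ 10, -15]
  [-15,  25]
≠ I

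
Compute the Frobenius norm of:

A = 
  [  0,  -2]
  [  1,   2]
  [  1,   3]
||A||_F = 4.359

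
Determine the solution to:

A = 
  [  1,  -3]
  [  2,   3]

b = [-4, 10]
Row reduce the augmented matrix [A|b]:
R2 → R2 - (2)·R1
REF = 
  [  1,  -3,  -4]
  [  0,   9,  18]

Back-substitution:
x₂ = 18 / 9 = 2
x₁ = (-4 - (-3)(2)) / 1 = 2

x = [2, 2]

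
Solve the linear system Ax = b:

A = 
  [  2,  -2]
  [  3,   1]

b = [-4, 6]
Row reduce the augmented matrix [A|b]:
R2 → R2 - (3/2)·R1
REF = 
  [  2,  -2,  -4]
  [  0,   4,  12]

Back-substitution:
x₂ = 12 / 4 = 3
x₁ = (-4 - (-2)(3)) / 2 = 1

x = [1, 3]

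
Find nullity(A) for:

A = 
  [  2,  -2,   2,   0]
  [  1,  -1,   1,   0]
nullity(A) = 3

Row reduce:
R2 → R2 - (1/2)·R1
REF = 
  [  2,  -2,   2,   0]
  [  0,   0,   0,   0]
Pivot columns: 1 → 1 pivot.
rank(A) = 1, so nullity(A) = 4 - 1 = 3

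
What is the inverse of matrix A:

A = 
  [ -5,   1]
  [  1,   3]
det(A) = (-5)(3) - (1)(1) = -16
For a 2×2 matrix, A⁻¹ = (1/det(A)) · [[d, -b], [-c, a]]
    = (-1/16) · [[3, -1], [-1, -5]]

A⁻¹ = 
  [-3/16,  1/16]
  [ 1/16,  5/16]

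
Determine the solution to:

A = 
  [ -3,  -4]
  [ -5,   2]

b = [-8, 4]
x = [0, 2]

Row reduce the augmented matrix [A|b]:
R2 → R2 - (5/3)·R1
REF = 
  [  -3,   -4,   -8]
  [   0, 26/3, 52/3]

Back-substitution:
x₂ = (52/3) / (26/3) = 2
x₁ = (-8 - (-4)(2)) / (-3) = 0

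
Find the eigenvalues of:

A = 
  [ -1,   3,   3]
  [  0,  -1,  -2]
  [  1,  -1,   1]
Characteristic polynomial: det(λI - A) = λ³ + λ² - 6λ
The constant term is 0, so λ = 0 is a root: p(λ) = λ(λ² + λ - 6)
λ² + λ - 6 = (λ + 3)(λ - 2)

λ = 0, 2, -3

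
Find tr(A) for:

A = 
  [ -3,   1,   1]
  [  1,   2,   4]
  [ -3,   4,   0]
-1

tr(A) = -3 + 2 + 0 = -1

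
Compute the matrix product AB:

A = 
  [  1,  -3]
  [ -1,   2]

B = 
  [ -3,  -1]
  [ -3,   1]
A is 2×2 and B is 2×2, so AB is 2×2. Each entry is (row of A)·(column of B):
AB[1,1] = (1)(-3) + (-3)(-3) = 6
AB[1,2] = (1)(-1) + (-3)(1) = -4
AB[2,1] = (-1)(-3) + (2)(-3) = -3
AB[2,2] = (-1)(-1) + (2)(1) = 3

AB = 
  [  6,  -4]
  [ -3,   3]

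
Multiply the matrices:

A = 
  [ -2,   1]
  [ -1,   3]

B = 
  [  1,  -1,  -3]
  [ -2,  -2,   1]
AB = 
  [ -4,   0,   7]
  [ -7,  -5,   6]

A is 2×2 and B is 2×3, so AB is 2×3. Each entry is (row of A)·(column of B):
AB[1,1] = (-2)(1) + (1)(-2) = -4
AB[1,2] = (-2)(-1) + (1)(-2) = 0
AB[1,3] = (-2)(-3) + (1)(1) = 7
AB[2,1] = (-1)(1) + (3)(-2) = -7
AB[2,2] = (-1)(-1) + (3)(-2) = -5
AB[2,3] = (-1)(-3) + (3)(1) = 6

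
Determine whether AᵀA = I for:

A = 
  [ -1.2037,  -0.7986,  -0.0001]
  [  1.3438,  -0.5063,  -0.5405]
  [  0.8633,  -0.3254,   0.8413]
No

AᵀA = 
  [  4,   0,   0.0001]
  [  0,   1,   0]
  [  0.0001,   0,   0.9999]
≠ I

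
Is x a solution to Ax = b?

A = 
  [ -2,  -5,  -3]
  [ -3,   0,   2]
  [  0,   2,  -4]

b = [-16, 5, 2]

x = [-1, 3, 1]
Yes

Ax = [-16, 5, 2] = b ✓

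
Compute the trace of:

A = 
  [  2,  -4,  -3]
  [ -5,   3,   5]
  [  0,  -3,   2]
7

tr(A) = 2 + 3 + 2 = 7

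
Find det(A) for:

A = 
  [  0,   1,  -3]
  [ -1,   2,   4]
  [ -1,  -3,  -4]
-23

Cofactor expansion along row 1:
det(A) = (0)·((2)(-4) - (4)(-3)) - (1)·((-1)(-4) - (4)(-1)) + (-3)·((-1)(-3) - (2)(-1))
  = (0)(4) - (1)(8) + (-3)(5)
  = -23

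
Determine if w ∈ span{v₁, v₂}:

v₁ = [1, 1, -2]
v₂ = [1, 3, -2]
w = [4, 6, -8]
Yes

Form the augmented matrix and row-reduce:
[v₁|v₂|w] = 
  [  1,   1,   4]
  [  1,   3,   6]
  [ -2,  -2,  -8]
R2 → R2 - (1)·R1
R3 → R3 + (2)·R1
REF = 
  [  1,   1,   4]
  [  0,   2,   2]
  [  0,   0,   0]

No row of the form [0 0 | nonzero], so the system is consistent. Back-substitution gives c₁ = 3, c₂ = 1: w = (3)·v₁ + (1)·v₂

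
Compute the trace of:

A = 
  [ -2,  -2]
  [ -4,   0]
-2

tr(A) = -2 + 0 = -2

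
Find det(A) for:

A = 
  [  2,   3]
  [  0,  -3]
For a 2×2 matrix, det = ad - bc = (2)(-3) - (3)(0) = -6

det(A) = -6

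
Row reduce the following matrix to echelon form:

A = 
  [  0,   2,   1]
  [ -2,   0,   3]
Row operations:
Swap R1 ↔ R2

Resulting echelon form:
REF = 
  [ -2,   0,   3]
  [  0,   2,   1]

Rank = 2 (number of non-zero pivot rows).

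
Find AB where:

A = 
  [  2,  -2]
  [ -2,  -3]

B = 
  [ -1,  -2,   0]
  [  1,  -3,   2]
A is 2×2 and B is 2×3, so AB is 2×3. Each entry is (row of A)·(column of B):
AB[1,1] = (2)(-1) + (-2)(1) = -4
AB[1,2] = (2)(-2) + (-2)(-3) = 2
AB[1,3] = (2)(0) + (-2)(2) = -4
AB[2,1] = (-2)(-1) + (-3)(1) = -1
AB[2,2] = (-2)(-2) + (-3)(-3) = 13
AB[2,3] = (-2)(0) + (-3)(2) = -6

AB = 
  [ -4,   2,  -4]
  [ -1,  13,  -6]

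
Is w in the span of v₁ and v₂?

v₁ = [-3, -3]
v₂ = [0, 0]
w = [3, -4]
No

Form the augmented matrix and row-reduce:
[v₁|v₂|w] = 
  [ -3,   0,   3]
  [ -3,   0,  -4]
R2 → R2 - (1)·R1
REF = 
  [ -3,   0,   3]
  [  0,   0,  -7]

Row 2 reads [0 0 | -7], i.e. 0 = -7, so the system is inconsistent and w ∉ span{v₁, v₂}.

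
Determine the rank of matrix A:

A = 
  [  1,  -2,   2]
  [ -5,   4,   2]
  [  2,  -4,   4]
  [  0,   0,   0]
Row reduce:
R2 → R2 + (5)·R1
R3 → R3 - (2)·R1
REF = 
  [  1,  -2,   2]
  [  0,  -6,  12]
  [  0,   0,   0]
  [  0,   0,   0]
Pivot columns: 1, 2 → 2 pivots.

rank(A) = 2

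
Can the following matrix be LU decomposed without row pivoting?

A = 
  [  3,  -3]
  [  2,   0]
Yes.
A[1,1] = 3 ≠ 0, so Gaussian elimination proceeds without a row swap: multiplier ℓ₂₁ = (2)/(3) = 2/3, and U[2,2] = 0 - (2/3)(-3) = 2.
L = 
  [  1,   0]
  [2/3,   1]
U = 
  [  3,  -3]
  [  0,   2]
Check row 2 of LU: [(2/3)(3), (2/3)(-3) + 2] = [2, 0] = row 2 of A ✓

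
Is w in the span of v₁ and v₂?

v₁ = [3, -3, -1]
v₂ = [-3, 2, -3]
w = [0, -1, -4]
Yes

Form the augmented matrix and row-reduce:
[v₁|v₂|w] = 
  [  3,  -3,   0]
  [ -3,   2,  -1]
  [ -1,  -3,  -4]
R2 → R2 + (1)·R1
R3 → R3 + (1/3)·R1
R3 → R3 - (4)·R2
REF = 
  [  3,  -3,   0]
  [  0,  -1,  -1]
  [  0,   0,   0]

No row of the form [0 0 | nonzero], so the system is consistent. Back-substitution gives c₁ = 1, c₂ = 1: w = (1)·v₁ + (1)·v₂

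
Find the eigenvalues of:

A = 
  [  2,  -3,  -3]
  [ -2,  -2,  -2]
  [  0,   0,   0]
Characteristic polynomial: det(λI - A) = λ³ - 10λ
The constant term is 0, so λ = 0 is a root: p(λ) = λ(λ² - 10)
λ² - 10 = 0  ⇒  λ = (0 ± √((0)² - 4·(-10)))/2 = (0 ± √(40))/2
  = √10,  -√10

λ = 0, √10, -√10  (≈ 0, 3.162, -3.162)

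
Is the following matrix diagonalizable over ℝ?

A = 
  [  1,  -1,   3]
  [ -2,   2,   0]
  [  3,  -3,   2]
Yes

Characteristic polynomial: det(λI - A) = λ³ - 5λ² - 3λ
The constant term is 0, so λ = 0 is a root: p(λ) = λ(λ² - 5λ - 3)
λ² - 5λ - 3 = 0  ⇒  λ = (5 ± √((-5)² - 4·(-3)))/2 = (5 ± √(37))/2
  = (5 + √37)/2,  (5 - √37)/2
Eigenvalues: 0, (5 + √37)/2, (5 - √37)/2  (≈ 0, 5.541, -0.5414)
The two irrational eigenvalues are distinct (simple), so each has alg. mult. = geom. mult. = 1.
λ=0: alg. mult. = 1, geom. mult. = 3 - rank(A - (0)I) = 3 - 2 = 1
Sum of geometric multiplicities equals n, so A has n independent eigenvectors.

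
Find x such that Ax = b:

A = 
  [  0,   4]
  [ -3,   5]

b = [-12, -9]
x = [-2, -3]

Row reduce the augmented matrix [A|b]:
Swap R1 ↔ R2
REF = 
  [ -3,   5,  -9]
  [  0,   4, -12]

Back-substitution:
x₂ = (-12) / 4 = -3
x₁ = (-9 - (5)(-3)) / (-3) = -2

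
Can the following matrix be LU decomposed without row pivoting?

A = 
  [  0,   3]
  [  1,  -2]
No.
A[1,1] = 0 but A[2,1] = 1 ≠ 0. Any LU with L unit lower triangular has (LU)[1,1] = U[1,1] and (LU)[2,1] = L[2,1]·U[1,1]; matching A forces U[1,1] = 0, which then forces (LU)[2,1] = 0 ≠ 1. A row swap (pivoting) is required.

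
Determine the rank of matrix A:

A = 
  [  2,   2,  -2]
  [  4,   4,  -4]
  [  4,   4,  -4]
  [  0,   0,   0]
Row reduce:
R2 → R2 - (2)·R1
R3 → R3 - (2)·R1
REF = 
  [  2,   2,  -2]
  [  0,   0,   0]
  [  0,   0,   0]
  [  0,   0,   0]
Pivot columns: 1 → 1 pivot.

rank(A) = 1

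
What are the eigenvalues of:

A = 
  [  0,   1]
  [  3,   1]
tr(A) = 1, det(A) = -3
Characteristic polynomial: λ² - tr(A)λ + det(A) = λ² - λ - 3
λ² - λ - 3 = 0  ⇒  λ = (1 ± √((-1)² - 4·(-3)))/2 = (1 ± √(13))/2
  = (1 + √13)/2,  (1 - √13)/2

λ = (1 + √13)/2, (1 - √13)/2  (≈ 2.303, -1.303)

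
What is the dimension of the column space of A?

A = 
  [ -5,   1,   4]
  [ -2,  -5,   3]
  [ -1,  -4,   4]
dim(Col(A)) = 3

Row reduce:
R2 → R2 - (2/5)·R1
R3 → R3 - (1/5)·R1
R3 → R3 - (7/9)·R2
REF = 
  [   -5,     1,     4]
  [    0, -27/5,   7/5]
  [    0,     0,  19/9]
Pivot columns: 1, 2, 3 → 3 pivots.
dim(Col(A)) = number of pivot columns = 3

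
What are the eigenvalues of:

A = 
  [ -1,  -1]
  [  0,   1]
tr(A) = 0, det(A) = -1
Characteristic polynomial: λ² - tr(A)λ + det(A) = λ² - 1
λ² - 1 = (λ + 1)(λ - 1)

λ = 1, -1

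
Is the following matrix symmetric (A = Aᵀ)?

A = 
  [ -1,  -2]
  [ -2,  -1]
Yes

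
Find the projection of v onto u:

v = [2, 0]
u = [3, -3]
v·u = (2)(3) + (0)(-3) = 6
u·u = (3)² + (-3)² = 18
proj_u(v) = (v·u / u·u) × u = (6/18) × u = (1/3) × u

proj_u(v) = [1, -1]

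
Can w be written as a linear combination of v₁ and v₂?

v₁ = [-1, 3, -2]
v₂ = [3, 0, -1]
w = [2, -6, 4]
Yes

Form the augmented matrix and row-reduce:
[v₁|v₂|w] = 
  [ -1,   3,   2]
  [  3,   0,  -6]
  [ -2,  -1,   4]
R2 → R2 + (3)·R1
R3 → R3 - (2)·R1
R3 → R3 + (7/9)·R2
REF = 
  [ -1,   3,   2]
  [  0,   9,   0]
  [  0,   0,   0]

No row of the form [0 0 | nonzero], so the system is consistent. Back-substitution gives c₁ = -2, c₂ = 0: w = (-2)·v₁ + (0)·v₂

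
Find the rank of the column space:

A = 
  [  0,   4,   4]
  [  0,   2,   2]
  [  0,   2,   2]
dim(Col(A)) = 1

Row reduce:
R2 → R2 - (1/2)·R1
R3 → R3 - (1/2)·R1
REF = 
  [  0,   4,   4]
  [  0,   0,   0]
  [  0,   0,   0]
Pivot columns: 2 → 1 pivot.
dim(Col(A)) = number of pivot columns = 1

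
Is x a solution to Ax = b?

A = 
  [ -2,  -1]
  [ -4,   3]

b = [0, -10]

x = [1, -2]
Yes

Ax = [0, -10] = b ✓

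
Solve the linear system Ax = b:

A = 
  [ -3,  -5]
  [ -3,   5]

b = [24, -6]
x = [-3, -3]

Row reduce the augmented matrix [A|b]:
R2 → R2 - (1)·R1
REF = 
  [ -3,  -5,  24]
  [  0,  10, -30]

Back-substitution:
x₂ = (-30) / 10 = -3
x₁ = (24 - (-5)(-3)) / (-3) = -3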